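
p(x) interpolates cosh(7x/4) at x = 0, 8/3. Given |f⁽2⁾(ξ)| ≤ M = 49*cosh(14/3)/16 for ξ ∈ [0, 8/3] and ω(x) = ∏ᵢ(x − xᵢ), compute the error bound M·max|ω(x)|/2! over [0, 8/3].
49*cosh(14/3)/18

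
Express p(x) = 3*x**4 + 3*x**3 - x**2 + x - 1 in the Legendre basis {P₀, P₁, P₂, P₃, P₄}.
(-11/15)P₀ + (14/5)P₁ + (22/21)P₂ + (6/5)P₃ + (24/35)P₄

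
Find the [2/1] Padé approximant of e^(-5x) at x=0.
(25*x**2/6 - 10*x/3 + 1)/(5*x/3 + 1)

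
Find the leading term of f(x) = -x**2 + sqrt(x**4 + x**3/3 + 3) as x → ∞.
x/6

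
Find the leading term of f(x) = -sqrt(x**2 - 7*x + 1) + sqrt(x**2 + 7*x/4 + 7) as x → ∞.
35/8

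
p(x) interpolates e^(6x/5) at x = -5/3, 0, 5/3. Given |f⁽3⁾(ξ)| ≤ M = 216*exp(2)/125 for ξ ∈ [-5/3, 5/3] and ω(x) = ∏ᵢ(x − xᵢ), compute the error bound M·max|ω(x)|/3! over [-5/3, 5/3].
8*sqrt(3)*exp(2)/27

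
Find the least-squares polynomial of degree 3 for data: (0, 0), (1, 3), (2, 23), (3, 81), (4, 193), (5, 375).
25/126 + (-1171/756)x + (103/126)x² + (313/108)x³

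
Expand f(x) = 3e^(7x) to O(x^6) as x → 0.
3 + 21*x + 147*x**2/2 + 343*x**3/2 + 2401*x**4/8 + 16807*x**5/40 + O(x**6)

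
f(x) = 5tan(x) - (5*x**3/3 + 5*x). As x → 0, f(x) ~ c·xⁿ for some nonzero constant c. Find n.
5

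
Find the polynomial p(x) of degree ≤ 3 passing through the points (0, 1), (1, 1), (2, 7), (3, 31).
2*x**3 - 3*x**2 + x + 1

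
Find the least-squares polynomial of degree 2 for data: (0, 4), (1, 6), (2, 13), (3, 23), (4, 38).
138/35 + (3/14)x + (29/14)x²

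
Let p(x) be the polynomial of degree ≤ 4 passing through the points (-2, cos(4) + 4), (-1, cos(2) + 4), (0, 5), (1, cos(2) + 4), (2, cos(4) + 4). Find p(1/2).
5*cos(2)/16 - cos(4)/64 + 301/64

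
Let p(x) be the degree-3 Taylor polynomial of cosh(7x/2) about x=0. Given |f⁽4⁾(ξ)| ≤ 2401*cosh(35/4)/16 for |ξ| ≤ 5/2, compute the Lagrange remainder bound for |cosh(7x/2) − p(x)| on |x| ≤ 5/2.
1500625*cosh(35/4)/6144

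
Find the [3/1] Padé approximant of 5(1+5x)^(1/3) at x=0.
(-625*x**3/81 + 125*x**2/9 + 25*x + 5)/(10*x/3 + 1)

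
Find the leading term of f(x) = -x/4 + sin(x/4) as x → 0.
-x**3/384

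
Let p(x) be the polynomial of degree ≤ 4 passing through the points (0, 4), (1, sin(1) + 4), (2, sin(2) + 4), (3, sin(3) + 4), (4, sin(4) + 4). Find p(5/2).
-5*sin(1)/32 - 5*sin(4)/128 + 15*sin(3)/32 + 45*sin(2)/64 + 4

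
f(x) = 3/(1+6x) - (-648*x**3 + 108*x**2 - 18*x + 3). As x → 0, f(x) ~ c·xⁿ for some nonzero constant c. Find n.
4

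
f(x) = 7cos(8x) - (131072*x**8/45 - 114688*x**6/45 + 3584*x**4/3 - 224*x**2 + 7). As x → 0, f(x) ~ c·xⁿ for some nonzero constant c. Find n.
10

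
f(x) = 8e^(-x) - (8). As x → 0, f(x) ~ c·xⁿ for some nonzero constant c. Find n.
1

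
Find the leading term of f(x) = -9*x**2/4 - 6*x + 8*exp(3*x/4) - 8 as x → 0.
9*x**3/16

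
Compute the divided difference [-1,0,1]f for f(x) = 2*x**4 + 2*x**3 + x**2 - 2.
3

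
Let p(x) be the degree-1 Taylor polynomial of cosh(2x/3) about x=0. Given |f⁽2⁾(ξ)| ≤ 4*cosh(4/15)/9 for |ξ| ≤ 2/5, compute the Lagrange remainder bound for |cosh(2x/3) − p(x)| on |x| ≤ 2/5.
8*cosh(4/15)/225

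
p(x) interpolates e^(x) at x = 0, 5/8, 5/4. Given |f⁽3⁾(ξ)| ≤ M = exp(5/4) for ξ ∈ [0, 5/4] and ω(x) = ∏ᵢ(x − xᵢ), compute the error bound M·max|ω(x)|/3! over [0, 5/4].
125*sqrt(3)*exp(5/4)/13824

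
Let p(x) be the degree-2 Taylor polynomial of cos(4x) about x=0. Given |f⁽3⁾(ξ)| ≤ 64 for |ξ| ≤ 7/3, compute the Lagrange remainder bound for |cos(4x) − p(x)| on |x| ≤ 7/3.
10976/81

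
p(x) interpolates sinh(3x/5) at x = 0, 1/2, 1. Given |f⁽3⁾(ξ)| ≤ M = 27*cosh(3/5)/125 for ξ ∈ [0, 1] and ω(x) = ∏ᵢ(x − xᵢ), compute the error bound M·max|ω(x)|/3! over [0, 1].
sqrt(3)*cosh(3/5)/1000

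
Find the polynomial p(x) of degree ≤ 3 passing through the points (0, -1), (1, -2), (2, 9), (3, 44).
2*x**3 - 3*x - 1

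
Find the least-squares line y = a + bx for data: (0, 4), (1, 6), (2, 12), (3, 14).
a = 18/5, b = 18/5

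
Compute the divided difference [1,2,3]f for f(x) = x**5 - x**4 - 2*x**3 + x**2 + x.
54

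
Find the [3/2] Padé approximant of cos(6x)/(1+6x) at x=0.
(126*x**3 - 21*x**2 - 6*x + 1)/(1 - 39*x**2)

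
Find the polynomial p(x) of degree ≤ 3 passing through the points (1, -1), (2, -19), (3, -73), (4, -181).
-3*x**3 + 3*x - 1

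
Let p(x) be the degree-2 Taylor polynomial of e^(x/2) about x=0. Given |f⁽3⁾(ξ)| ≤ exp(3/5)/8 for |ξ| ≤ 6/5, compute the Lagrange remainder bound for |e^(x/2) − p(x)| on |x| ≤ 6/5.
9*exp(3/5)/250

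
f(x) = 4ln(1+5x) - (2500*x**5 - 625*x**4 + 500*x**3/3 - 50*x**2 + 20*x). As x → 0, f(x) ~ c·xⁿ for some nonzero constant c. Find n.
6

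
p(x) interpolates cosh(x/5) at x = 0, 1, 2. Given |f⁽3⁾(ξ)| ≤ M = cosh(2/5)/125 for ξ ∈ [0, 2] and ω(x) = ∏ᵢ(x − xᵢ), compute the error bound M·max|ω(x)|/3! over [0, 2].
sqrt(3)*cosh(2/5)/3375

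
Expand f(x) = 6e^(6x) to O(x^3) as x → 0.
6 + 36*x + 108*x**2 + O(x**3)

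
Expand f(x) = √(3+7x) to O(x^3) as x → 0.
sqrt(3) + 7*sqrt(3)*x/6 - 49*sqrt(3)*x**2/72 + O(x**3)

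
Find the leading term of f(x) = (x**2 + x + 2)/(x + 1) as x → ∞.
x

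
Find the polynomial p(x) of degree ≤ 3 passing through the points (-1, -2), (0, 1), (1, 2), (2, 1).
-x**2 + 2*x + 1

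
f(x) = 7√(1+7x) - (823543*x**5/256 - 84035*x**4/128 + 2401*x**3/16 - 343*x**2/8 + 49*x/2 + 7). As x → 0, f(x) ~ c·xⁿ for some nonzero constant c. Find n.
6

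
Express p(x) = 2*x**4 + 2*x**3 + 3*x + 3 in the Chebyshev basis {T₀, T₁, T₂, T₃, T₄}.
(15/4)T₀ + (9/2)T₁ + T₂ + (1/2)T₃ + (1/4)T₄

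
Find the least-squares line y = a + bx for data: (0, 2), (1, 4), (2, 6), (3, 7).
a = 11/5, b = 17/10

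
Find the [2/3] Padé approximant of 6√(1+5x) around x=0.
(525*x**2/8 + 42*x + 6)/(-25*x**3/32 + 45*x**2/16 + 9*x/2 + 1)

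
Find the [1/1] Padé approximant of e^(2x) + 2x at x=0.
(7*x/2 + 1)/(1 - x/2)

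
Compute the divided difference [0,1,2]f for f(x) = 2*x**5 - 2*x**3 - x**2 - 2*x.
23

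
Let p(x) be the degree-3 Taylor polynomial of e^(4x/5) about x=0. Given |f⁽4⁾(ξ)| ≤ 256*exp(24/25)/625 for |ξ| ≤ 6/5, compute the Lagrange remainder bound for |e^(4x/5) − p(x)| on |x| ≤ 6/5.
13824*exp(24/25)/390625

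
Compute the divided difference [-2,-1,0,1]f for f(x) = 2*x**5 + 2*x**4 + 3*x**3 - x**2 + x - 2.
9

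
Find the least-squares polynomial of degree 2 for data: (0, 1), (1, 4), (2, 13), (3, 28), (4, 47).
29/35 + (26/35)x + (19/7)x²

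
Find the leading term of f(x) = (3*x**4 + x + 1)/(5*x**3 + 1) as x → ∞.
3*x/5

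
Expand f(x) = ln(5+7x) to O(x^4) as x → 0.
log(5) + 7*x/5 - 49*x**2/50 + 343*x**3/375 + O(x**4)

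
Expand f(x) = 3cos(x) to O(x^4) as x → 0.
3 - 3*x**2/2 + O(x**4)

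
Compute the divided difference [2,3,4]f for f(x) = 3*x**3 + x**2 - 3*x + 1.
28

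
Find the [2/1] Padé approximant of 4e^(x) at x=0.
(2*x**2/3 + 8*x/3 + 4)/(1 - x/3)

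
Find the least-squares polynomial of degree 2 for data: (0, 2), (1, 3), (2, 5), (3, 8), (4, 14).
76/35 + (-17/70)x + (11/14)x²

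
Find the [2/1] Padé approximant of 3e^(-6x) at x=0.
(18*x**2 - 12*x + 3)/(2*x + 1)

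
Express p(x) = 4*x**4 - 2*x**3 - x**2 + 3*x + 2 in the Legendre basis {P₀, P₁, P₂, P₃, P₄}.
(37/15)P₀ + (9/5)P₁ + (34/21)P₂ + (-4/5)P₃ + (32/35)P₄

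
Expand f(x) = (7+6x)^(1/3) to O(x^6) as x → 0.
7**(1/3) + 2*7**(1/3)*x/7 - 4*7**(1/3)*x**2/49 + 40*7**(1/3)*x**3/1029 - 160*7**(1/3)*x**4/7203 + 704*7**(1/3)*x**5/50421 + O(x**6)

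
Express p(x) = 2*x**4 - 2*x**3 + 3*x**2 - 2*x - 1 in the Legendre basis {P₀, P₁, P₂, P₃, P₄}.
(2/5)P₀ + (-16/5)P₁ + (22/7)P₂ + (-4/5)P₃ + (16/35)P₄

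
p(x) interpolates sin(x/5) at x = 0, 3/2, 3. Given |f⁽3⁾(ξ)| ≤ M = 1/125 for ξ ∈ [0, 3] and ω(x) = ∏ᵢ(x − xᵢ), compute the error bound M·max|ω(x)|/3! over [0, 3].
sqrt(3)/1000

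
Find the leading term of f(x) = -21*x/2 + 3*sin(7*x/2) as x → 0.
-343*x**3/16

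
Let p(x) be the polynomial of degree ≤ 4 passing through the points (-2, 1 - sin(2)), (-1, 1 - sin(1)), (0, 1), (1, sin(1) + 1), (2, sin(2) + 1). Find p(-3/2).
-7*sin(1)/8 - 5*sin(2)/16 + 1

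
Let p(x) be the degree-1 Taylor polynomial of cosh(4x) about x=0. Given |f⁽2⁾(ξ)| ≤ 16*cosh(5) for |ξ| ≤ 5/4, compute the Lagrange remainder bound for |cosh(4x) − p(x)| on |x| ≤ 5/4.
25*cosh(5)/2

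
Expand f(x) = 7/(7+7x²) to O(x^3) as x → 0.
1 - x**2 + O(x**3)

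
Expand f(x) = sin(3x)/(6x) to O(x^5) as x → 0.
1/2 - 3*x**2/4 + 27*x**4/80 + O(x**5)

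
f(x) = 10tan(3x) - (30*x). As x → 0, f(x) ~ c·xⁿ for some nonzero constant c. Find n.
3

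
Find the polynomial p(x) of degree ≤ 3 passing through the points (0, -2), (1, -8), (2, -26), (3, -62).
-x**3 - 3*x**2 - 2*x - 2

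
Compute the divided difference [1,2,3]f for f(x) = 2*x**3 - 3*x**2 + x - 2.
9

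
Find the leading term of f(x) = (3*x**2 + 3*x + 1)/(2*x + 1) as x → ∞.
3*x/2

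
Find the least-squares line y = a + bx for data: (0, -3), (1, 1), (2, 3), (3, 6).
a = -13/5, b = 29/10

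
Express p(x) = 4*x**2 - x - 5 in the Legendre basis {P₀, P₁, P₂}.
(-11/3)P₀ - P₁ + (8/3)P₂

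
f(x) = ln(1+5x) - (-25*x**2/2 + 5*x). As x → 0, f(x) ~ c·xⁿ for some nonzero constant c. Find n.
3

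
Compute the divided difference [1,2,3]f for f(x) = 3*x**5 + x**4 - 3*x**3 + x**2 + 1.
278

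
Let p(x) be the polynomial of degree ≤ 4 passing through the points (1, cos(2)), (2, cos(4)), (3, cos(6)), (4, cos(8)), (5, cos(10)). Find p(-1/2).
1155*cos(2)/128 + 315*cos(10)/128 - 385*cos(8)/32 - 693*cos(4)/32 + 1485*cos(6)/64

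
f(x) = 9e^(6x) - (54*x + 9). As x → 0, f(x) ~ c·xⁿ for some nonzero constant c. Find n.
2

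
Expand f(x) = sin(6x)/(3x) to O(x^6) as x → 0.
2 - 12*x**2 + 108*x**4/5 + O(x**6)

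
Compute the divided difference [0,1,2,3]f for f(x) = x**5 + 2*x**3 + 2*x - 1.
27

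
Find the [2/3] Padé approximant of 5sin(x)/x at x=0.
(5 - 7*x**2/12)/(x**2/20 + 1)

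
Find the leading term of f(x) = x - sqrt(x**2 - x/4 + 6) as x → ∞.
1/8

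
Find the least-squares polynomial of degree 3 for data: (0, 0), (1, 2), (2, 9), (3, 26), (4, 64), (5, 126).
1/63 + (412/189)x + (-83/63)x² + (32/27)x³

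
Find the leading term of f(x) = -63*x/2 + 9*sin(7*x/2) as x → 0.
-1029*x**3/16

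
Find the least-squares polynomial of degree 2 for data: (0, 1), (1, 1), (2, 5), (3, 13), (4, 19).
17/35 + (8/35)x + (8/7)x²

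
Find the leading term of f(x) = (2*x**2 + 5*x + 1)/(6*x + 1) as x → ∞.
x/3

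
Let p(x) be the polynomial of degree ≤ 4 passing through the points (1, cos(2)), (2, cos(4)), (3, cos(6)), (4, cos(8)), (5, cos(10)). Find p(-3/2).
3003*cos(2)/128 + 1155*cos(10)/128 - 1365*cos(8)/32 - 2145*cos(4)/32 + 5005*cos(6)/64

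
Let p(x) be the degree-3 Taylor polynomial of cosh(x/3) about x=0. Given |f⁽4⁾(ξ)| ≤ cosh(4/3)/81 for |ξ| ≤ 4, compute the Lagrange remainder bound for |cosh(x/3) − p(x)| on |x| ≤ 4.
32*cosh(4/3)/243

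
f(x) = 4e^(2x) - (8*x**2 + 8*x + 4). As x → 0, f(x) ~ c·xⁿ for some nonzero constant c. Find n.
3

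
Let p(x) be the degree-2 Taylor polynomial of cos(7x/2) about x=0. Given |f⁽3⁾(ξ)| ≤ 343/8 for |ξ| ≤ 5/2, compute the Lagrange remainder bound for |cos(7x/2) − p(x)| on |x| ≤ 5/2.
42875/384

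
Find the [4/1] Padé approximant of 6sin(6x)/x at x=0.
1944*x**4/5 - 216*x**2 + 36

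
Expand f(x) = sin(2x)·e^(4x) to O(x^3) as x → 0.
2*x + 8*x**2 + O(x**3)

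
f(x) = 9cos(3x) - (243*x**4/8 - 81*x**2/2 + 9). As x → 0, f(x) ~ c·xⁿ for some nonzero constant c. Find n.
6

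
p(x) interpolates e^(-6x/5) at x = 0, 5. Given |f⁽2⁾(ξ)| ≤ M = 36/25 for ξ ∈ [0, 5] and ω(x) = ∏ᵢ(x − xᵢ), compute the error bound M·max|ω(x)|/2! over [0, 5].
9/2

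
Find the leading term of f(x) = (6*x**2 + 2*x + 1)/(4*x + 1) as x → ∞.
3*x/2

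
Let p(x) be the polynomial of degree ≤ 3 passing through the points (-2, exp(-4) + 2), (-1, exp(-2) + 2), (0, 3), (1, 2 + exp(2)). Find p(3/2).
(-5 + 21*exp(2) + (-3 + 35*exp(2))*exp(4))*exp(-4)/16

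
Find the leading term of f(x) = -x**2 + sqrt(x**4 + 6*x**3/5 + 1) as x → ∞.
3*x/5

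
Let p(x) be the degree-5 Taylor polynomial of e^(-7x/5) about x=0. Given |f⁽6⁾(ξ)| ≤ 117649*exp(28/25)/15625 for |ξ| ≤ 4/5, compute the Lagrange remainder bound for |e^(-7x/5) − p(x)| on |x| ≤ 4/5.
30118144*exp(28/25)/10986328125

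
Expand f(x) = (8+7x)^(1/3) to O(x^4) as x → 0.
2 + 7*x/12 - 49*x**2/288 + 1715*x**3/20736 + O(x**4)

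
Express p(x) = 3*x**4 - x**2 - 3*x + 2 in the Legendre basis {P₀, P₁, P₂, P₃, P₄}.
(34/15)P₀ + (-3)P₁ + (22/21)P₂ + (24/35)P₄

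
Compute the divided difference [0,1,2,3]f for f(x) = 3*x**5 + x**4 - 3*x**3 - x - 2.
78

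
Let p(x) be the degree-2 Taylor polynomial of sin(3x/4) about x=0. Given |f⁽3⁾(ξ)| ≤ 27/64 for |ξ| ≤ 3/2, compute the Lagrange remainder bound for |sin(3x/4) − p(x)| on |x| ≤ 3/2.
243/1024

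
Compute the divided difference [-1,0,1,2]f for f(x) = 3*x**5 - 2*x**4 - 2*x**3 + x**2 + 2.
9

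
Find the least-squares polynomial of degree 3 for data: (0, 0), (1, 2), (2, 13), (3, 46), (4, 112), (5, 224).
1/63 + (241/189)x + (-25/18)x² + (109/54)x³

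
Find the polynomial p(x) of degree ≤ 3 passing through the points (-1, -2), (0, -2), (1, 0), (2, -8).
-2*x**3 + x**2 + 3*x - 2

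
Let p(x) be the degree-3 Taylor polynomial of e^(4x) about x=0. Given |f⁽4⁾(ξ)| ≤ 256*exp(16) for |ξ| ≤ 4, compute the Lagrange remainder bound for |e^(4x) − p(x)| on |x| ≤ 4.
8192*exp(16)/3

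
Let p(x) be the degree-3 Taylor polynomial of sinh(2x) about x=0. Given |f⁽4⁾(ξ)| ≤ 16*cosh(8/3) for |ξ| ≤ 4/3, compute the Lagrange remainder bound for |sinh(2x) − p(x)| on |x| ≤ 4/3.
512*cosh(8/3)/243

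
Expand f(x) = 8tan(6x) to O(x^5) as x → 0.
48*x + 576*x**3 + O(x**5)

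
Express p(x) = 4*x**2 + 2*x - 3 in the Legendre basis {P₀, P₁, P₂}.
(-5/3)P₀ + (2)P₁ + (8/3)P₂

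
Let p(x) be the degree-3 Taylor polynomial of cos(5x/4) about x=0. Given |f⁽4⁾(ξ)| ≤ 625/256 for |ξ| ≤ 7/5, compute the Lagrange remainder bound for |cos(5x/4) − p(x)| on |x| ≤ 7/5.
2401/6144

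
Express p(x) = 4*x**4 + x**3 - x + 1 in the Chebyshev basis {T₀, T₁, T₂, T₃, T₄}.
(5/2)T₀ + (-1/4)T₁ + (2)T₂ + (1/4)T₃ + (1/2)T₄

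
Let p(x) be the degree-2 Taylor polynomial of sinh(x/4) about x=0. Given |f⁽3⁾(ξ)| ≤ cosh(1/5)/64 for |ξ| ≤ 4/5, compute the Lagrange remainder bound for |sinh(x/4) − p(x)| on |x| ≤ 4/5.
cosh(1/5)/750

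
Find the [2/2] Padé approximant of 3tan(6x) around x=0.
18*x/(1 - 12*x**2)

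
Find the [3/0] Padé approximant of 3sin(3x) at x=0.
-27*x**3/2 + 9*x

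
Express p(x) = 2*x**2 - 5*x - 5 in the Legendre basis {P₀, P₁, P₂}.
(-13/3)P₀ + (-5)P₁ + (4/3)P₂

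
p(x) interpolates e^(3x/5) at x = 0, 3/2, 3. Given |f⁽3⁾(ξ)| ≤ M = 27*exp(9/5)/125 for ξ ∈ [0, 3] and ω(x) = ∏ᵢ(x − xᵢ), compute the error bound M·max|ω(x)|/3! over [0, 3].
27*sqrt(3)*exp(9/5)/1000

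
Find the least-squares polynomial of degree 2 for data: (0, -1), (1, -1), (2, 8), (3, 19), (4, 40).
-39/35 + (-83/35)x + (22/7)x²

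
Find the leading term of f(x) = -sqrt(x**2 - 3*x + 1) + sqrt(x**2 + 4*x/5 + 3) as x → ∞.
19/10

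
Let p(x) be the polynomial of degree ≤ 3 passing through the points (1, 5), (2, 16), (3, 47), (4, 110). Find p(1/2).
13/4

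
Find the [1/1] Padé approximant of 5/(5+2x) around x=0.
1/(2*x/5 + 1)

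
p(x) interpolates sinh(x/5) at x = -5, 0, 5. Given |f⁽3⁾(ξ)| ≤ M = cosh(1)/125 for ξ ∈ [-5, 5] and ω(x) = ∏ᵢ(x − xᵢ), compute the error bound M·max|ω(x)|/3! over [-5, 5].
sqrt(3)*cosh(1)/27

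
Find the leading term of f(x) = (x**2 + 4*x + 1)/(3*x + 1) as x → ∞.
x/3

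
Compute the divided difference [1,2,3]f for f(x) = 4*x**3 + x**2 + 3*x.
25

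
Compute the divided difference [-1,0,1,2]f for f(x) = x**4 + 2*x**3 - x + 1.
4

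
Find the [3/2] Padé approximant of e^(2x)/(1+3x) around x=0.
(536*x**3/1455 + 498*x**2/485 + 147*x/97 + 1)/(-707*x**2/485 + 244*x/97 + 1)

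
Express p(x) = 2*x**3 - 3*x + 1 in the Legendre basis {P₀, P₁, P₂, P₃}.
P₀ + (-9/5)P₁ + (4/5)P₃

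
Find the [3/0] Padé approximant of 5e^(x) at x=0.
5*x**3/6 + 5*x**2/2 + 5*x + 5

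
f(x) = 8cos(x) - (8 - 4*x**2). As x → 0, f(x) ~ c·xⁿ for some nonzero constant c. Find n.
4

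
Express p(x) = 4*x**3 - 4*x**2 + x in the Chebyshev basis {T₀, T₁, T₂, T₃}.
(-2)T₀ + (4)T₁ + (-2)T₂ + T₃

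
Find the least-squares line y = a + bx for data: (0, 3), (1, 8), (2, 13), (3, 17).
a = 16/5, b = 47/10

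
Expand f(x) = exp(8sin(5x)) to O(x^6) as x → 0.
1 + 40*x + 800*x**2 + 10500*x**3 + 100000*x**4 + 2160625*x**5/3 + O(x**6)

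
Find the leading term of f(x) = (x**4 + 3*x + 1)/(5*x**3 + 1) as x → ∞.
x/5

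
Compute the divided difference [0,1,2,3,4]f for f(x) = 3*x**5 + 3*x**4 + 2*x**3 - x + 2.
33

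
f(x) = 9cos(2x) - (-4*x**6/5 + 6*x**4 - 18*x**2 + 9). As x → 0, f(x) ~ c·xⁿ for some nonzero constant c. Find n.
8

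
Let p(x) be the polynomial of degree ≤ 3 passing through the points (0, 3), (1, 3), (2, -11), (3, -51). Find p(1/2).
4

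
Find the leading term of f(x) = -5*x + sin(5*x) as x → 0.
-125*x**3/6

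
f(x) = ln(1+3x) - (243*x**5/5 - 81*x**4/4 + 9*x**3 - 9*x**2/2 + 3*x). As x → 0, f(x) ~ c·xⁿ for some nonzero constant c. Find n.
6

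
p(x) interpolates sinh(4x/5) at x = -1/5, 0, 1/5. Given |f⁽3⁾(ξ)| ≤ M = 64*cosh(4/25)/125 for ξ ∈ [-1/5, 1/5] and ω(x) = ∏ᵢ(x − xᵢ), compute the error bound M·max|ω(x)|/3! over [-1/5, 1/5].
64*sqrt(3)*cosh(4/25)/421875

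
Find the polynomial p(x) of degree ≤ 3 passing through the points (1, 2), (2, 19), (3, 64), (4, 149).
2*x**3 + 2*x**2 - 3*x + 1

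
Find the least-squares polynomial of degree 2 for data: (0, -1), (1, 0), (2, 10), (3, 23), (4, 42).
-10/7 + (-17/70)x + (39/14)x²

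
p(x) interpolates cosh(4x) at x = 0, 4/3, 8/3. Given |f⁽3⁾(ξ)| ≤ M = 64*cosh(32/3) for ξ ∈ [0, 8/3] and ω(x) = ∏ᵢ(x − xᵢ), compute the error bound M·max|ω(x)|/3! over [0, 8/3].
4096*sqrt(3)*cosh(32/3)/729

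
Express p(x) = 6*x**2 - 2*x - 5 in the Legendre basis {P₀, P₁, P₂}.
(-3)P₀ + (-2)P₁ + (4)P₂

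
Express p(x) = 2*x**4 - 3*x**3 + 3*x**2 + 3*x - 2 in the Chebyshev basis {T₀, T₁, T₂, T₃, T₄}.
(1/4)T₀ + (3/4)T₁ + (5/2)T₂ + (-3/4)T₃ + (1/4)T₄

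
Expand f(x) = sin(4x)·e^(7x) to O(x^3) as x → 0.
4*x + 28*x**2 + O(x**3)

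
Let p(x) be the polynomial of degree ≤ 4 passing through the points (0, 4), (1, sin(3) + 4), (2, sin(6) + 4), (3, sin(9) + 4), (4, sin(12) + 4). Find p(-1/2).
189*sin(6)/64 - 45*sin(9)/32 - 105*sin(3)/32 + 35*sin(12)/128 + 4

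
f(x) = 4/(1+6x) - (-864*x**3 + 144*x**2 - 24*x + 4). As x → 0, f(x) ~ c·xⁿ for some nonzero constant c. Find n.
4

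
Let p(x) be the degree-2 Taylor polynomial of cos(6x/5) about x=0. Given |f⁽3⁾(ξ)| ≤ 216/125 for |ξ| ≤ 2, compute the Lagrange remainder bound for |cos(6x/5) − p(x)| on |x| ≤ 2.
288/125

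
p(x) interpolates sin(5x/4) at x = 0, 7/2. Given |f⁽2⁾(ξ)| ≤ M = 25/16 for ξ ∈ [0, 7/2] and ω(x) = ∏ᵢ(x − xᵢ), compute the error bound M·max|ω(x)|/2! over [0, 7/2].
1225/512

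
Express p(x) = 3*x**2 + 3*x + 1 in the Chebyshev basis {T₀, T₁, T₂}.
(5/2)T₀ + (3)T₁ + (3/2)T₂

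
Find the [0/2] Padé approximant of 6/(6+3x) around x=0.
1/(x/2 + 1)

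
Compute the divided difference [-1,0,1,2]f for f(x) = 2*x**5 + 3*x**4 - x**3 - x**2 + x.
15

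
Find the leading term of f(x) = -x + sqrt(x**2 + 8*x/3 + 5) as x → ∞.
4/3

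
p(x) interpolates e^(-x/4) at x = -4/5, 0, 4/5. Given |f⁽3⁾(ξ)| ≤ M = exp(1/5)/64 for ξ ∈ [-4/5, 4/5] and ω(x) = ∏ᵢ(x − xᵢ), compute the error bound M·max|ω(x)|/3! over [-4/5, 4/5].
sqrt(3)*exp(1/5)/3375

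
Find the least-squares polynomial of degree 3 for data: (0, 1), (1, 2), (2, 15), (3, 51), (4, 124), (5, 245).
41/42 + (-125/252)x + (-5/12)x² + (37/18)x³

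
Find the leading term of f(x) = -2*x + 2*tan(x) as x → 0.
2*x**3/3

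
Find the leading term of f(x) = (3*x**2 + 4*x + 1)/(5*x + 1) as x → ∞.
3*x/5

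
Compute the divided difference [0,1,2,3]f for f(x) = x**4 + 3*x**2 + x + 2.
6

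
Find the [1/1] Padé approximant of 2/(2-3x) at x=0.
1/(1 - 3*x/2)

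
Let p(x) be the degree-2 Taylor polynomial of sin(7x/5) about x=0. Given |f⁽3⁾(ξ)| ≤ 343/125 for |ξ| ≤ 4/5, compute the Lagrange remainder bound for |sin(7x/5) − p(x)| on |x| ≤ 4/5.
10976/46875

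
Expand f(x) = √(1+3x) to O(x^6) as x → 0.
1 + 3*x/2 - 9*x**2/8 + 27*x**3/16 - 405*x**4/128 + 1701*x**5/256 + O(x**6)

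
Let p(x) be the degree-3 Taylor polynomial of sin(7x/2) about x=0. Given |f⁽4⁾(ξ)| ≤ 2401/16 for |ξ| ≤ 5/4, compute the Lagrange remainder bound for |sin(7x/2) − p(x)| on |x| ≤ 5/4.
1500625/98304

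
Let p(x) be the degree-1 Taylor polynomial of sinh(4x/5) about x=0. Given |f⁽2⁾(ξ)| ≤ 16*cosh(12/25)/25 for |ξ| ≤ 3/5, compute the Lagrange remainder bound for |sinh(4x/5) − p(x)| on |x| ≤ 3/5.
72*cosh(12/25)/625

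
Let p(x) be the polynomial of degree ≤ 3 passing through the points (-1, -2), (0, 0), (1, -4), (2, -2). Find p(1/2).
-2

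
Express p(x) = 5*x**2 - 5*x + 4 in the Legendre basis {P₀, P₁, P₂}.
(17/3)P₀ + (-5)P₁ + (10/3)P₂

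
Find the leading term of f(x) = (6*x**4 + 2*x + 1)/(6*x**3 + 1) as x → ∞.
x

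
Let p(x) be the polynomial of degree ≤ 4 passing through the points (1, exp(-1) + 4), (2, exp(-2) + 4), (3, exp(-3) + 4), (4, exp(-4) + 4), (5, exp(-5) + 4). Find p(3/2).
(-70*exp(2) - 5 + 28*e + 35*exp(4) + 140*exp(3) + 512*exp(5))*exp(-5)/128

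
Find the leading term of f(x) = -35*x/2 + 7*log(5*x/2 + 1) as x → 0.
-175*x**2/8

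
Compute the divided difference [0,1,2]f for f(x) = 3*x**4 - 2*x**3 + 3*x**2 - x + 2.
18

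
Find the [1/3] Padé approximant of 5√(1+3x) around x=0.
(105*x/8 + 5)/(27*x**3/64 - 9*x**2/16 + 9*x/8 + 1)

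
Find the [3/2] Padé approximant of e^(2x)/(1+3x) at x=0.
(536*x**3/1455 + 498*x**2/485 + 147*x/97 + 1)/(-707*x**2/485 + 244*x/97 + 1)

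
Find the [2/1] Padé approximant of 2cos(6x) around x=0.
2 - 36*x**2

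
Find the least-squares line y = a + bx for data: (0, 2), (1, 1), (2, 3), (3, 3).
a = 3/2, b = 1/2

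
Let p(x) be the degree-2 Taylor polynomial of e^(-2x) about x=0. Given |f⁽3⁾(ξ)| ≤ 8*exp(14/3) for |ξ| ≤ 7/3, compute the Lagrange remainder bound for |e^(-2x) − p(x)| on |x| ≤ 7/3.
1372*exp(14/3)/81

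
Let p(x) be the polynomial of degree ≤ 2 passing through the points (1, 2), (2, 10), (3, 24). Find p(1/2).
1/4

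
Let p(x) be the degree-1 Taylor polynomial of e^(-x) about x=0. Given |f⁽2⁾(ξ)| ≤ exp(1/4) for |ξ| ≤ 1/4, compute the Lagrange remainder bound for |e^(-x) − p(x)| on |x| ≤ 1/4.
exp(1/4)/32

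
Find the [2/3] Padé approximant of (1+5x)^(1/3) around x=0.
(175*x**2/18 + 20*x/3 + 1)/(-125*x**3/162 + 25*x**2/6 + 5*x + 1)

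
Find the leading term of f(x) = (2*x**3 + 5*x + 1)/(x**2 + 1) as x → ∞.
2*x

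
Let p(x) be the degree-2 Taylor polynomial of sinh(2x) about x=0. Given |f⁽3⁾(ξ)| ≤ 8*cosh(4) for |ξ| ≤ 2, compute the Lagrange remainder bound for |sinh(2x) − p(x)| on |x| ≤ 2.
32*cosh(4)/3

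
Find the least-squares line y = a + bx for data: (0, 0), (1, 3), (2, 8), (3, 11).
a = -1/5, b = 19/5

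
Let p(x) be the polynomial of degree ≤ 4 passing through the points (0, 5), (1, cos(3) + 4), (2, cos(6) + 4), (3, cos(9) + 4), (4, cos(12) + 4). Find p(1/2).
35*cos(3)/32 - 35*cos(6)/64 + 7*cos(9)/32 - 5*cos(12)/128 + 547/128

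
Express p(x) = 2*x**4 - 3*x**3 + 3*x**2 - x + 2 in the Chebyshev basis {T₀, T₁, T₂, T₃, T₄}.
(17/4)T₀ + (-13/4)T₁ + (5/2)T₂ + (-3/4)T₃ + (1/4)T₄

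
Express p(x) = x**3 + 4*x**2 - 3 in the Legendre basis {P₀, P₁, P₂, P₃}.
(-5/3)P₀ + (3/5)P₁ + (8/3)P₂ + (2/5)P₃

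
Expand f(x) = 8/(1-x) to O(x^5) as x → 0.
8 + 8*x + 8*x**2 + 8*x**3 + 8*x**4 + O(x**5)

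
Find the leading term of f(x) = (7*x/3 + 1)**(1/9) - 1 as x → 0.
7*x/27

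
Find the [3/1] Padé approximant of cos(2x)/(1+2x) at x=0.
(x**3/3 - 7*x**2/3 + x/6 + 1)/(13*x/6 + 1)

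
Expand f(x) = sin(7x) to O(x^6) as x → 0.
7*x - 343*x**3/6 + 16807*x**5/120 + O(x**6)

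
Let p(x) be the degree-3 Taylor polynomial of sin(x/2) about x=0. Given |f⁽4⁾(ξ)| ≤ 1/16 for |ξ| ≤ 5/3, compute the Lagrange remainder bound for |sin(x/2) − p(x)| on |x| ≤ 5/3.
625/31104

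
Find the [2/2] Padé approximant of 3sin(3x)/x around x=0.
(9 - 189*x**2/20)/(9*x**2/20 + 1)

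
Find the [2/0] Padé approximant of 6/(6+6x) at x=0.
x**2 - x + 1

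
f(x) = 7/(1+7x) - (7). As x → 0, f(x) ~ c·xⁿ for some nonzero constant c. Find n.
1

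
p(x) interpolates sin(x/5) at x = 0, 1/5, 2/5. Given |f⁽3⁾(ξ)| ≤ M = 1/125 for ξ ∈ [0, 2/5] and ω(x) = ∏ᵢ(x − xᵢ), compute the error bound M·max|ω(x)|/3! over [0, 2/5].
sqrt(3)/421875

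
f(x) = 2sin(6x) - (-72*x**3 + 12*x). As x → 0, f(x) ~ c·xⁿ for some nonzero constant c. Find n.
5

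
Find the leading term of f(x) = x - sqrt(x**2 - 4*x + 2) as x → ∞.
2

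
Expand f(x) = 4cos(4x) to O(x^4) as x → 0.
4 - 32*x**2 + O(x**4)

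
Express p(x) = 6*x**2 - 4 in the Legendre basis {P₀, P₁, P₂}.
(-2)P₀ + (4)P₂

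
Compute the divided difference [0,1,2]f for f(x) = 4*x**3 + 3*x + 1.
12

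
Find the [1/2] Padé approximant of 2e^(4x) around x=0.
(8*x/3 + 2)/(8*x**2/3 - 8*x/3 + 1)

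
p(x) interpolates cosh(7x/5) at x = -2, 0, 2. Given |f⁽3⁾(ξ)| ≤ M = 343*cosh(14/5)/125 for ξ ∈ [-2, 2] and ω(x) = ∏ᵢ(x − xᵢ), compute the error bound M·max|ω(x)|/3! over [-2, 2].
2744*sqrt(3)*cosh(14/5)/3375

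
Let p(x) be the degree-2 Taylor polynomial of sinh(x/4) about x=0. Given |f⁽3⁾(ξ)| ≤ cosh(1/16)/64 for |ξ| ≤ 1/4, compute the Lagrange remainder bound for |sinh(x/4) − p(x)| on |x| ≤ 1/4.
cosh(1/16)/24576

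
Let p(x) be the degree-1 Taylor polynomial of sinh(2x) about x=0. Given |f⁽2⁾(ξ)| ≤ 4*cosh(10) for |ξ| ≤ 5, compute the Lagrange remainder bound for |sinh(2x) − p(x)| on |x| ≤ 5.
50*cosh(10)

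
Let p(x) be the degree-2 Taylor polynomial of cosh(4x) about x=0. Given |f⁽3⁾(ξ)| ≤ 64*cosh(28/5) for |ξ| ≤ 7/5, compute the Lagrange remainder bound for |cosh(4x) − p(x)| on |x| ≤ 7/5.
10976*cosh(28/5)/375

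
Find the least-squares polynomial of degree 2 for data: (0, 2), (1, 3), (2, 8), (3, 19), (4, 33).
69/35 + (-47/35)x + (16/7)x²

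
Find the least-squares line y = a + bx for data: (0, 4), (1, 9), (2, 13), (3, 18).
a = 41/10, b = 23/5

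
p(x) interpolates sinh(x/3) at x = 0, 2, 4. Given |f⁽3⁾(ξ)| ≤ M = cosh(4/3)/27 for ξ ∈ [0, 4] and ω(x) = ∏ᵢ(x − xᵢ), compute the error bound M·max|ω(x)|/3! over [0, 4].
8*sqrt(3)*cosh(4/3)/729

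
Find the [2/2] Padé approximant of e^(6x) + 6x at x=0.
(15*x**2 + 12*x + 1)/(1 - 3*x**2)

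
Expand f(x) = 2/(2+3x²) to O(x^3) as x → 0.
1 - 3*x**2/2 + O(x**3)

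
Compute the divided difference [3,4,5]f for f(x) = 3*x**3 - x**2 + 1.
35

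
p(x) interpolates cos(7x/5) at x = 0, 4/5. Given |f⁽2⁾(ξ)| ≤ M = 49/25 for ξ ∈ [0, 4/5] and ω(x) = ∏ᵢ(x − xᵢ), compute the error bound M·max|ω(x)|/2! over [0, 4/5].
98/625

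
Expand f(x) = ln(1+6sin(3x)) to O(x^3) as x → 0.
18*x - 162*x**2 + O(x**3)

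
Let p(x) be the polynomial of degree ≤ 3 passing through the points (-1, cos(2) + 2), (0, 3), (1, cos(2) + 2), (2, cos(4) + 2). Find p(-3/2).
7*cos(2)/2 - 3/16 - 5*cos(4)/16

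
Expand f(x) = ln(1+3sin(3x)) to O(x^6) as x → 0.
9*x - 81*x**2/2 + 459*x**3/2 - 6075*x**4/4 + 85779*x**5/8 + O(x**6)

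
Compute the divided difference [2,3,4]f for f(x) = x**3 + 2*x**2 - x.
11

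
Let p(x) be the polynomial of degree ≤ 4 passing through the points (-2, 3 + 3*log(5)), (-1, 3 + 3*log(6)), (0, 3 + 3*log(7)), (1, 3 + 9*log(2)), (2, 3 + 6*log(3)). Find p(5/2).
3 + log(340405734249*2**(1/4)*3**(35/64)*5**(105/128)*7**(55/64)/17179869184)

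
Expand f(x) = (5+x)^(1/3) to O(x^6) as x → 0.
5**(1/3) + 5**(1/3)*x/15 - 5**(1/3)*x**2/225 + 5**(1/3)*x**3/2025 - 2*5**(1/3)*x**4/30375 + 22*5**(1/3)*x**5/2278125 + O(x**6)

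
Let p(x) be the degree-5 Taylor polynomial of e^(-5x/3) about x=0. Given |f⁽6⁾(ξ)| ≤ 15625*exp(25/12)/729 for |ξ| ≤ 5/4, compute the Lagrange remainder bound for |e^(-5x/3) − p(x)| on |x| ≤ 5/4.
48828125*exp(25/12)/429981696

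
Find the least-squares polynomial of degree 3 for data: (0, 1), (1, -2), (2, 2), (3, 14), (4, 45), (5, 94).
62/63 + (-109/27)x + (29/63)x² + (22/27)x³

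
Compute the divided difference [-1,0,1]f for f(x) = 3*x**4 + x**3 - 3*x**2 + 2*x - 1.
0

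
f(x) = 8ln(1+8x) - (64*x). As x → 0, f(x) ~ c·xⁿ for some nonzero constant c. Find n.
2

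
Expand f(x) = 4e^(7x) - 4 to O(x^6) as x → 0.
28*x + 98*x**2 + 686*x**3/3 + 2401*x**4/6 + 16807*x**5/30 + O(x**6)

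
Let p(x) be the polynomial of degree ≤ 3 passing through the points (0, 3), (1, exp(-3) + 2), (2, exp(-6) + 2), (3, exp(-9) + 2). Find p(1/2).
(-5*exp(3) + 1 + 15*exp(6) + 37*exp(9))*exp(-9)/16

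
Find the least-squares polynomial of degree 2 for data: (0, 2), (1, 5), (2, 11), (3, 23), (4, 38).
73/35 + (3/7)x + (15/7)x²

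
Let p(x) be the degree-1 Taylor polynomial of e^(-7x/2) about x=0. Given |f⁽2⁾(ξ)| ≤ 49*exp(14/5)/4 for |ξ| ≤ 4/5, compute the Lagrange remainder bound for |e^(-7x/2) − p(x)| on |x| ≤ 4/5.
98*exp(14/5)/25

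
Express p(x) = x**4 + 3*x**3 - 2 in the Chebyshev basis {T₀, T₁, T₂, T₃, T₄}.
(-13/8)T₀ + (9/4)T₁ + (1/2)T₂ + (3/4)T₃ + (1/8)T₄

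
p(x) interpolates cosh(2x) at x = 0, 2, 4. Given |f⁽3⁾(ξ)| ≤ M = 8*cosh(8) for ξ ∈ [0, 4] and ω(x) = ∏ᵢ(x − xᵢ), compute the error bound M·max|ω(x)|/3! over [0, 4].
64*sqrt(3)*cosh(8)/27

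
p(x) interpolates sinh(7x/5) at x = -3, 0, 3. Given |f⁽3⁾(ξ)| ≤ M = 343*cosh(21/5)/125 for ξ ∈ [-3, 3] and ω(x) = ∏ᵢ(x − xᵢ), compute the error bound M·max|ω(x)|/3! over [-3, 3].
343*sqrt(3)*cosh(21/5)/125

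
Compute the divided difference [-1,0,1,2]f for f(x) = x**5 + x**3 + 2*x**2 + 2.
6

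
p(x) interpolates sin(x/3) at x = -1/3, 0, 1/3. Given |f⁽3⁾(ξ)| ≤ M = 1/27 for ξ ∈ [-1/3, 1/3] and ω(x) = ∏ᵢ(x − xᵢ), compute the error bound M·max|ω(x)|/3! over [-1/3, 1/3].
sqrt(3)/19683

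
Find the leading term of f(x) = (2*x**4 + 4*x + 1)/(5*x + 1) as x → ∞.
2*x**3/5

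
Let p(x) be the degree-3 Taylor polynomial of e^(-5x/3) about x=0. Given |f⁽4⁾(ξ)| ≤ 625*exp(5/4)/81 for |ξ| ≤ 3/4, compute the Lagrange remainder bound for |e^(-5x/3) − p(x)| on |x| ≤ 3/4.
625*exp(5/4)/6144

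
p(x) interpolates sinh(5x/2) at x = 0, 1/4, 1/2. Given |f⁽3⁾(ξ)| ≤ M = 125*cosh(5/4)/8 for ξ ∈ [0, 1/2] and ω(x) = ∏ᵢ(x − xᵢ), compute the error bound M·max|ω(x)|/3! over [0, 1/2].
125*sqrt(3)*cosh(5/4)/13824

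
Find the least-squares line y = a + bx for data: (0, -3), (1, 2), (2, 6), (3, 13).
a = -33/10, b = 26/5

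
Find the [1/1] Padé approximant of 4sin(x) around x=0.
4*x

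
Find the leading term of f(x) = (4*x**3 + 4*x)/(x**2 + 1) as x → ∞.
4*x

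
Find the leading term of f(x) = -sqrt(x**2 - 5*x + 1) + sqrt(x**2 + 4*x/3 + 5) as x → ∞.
19/6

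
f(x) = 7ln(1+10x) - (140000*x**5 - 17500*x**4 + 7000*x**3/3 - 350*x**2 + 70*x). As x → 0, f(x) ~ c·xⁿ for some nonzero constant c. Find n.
6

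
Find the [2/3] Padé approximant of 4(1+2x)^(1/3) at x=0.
(56*x**2/9 + 32*x/3 + 4)/(-4*x**3/81 + 2*x**2/3 + 2*x + 1)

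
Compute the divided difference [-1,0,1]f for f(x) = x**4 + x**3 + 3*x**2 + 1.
4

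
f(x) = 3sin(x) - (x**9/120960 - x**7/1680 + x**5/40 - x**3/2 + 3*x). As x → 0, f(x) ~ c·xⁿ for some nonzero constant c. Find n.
11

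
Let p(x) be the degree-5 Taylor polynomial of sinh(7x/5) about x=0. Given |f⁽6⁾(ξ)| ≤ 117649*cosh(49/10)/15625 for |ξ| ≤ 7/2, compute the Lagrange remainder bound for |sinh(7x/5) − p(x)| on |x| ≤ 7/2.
13841287201*cosh(49/10)/720000000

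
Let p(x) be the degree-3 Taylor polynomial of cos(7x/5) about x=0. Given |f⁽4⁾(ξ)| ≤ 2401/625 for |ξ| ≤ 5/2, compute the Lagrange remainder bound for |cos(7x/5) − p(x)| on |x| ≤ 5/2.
2401/384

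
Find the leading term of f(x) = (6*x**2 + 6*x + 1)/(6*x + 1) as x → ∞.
x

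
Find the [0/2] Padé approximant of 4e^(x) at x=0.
4/(x**2/2 - x + 1)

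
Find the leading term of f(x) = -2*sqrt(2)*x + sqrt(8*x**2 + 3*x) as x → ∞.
3*sqrt(2)/8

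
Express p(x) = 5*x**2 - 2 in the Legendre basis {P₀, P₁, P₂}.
(-1/3)P₀ + (10/3)P₂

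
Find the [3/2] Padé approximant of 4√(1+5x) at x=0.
(125*x**3/8 + 225*x**2/4 + 30*x + 4)/(75*x**2/16 + 5*x + 1)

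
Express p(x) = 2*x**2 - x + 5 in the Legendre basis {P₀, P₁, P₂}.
(17/3)P₀ - P₁ + (4/3)P₂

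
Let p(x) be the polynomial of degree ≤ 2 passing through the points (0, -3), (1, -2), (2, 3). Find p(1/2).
-3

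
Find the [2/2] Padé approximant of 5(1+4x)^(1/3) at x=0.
(560*x**2/27 + 70*x/3 + 5)/(40*x**2/27 + 10*x/3 + 1)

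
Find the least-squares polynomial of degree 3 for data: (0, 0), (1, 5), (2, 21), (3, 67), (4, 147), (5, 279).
19/126 + (995/756)x + (53/63)x² + (217/108)x³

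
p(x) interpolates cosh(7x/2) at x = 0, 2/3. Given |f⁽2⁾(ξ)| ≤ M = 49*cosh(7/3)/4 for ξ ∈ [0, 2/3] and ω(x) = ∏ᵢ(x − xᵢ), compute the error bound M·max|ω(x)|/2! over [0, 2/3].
49*cosh(7/3)/72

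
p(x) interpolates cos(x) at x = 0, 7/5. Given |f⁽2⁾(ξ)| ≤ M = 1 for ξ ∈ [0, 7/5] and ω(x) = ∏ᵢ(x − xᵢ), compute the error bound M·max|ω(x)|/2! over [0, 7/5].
49/200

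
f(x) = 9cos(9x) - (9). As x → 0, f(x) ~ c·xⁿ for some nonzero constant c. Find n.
2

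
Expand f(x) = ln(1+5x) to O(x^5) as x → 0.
5*x - 25*x**2/2 + 125*x**3/3 - 625*x**4/4 + O(x**5)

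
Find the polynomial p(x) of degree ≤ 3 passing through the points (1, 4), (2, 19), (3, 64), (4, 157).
3*x**3 - 3*x**2 + 3*x + 1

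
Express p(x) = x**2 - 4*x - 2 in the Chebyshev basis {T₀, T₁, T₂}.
(-3/2)T₀ + (-4)T₁ + (1/2)T₂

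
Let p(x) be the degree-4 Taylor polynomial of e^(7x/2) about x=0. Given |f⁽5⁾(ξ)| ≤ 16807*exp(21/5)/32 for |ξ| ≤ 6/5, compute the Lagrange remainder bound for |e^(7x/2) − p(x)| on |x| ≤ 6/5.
1361367*exp(21/5)/125000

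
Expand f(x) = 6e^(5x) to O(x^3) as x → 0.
6 + 30*x + 75*x**2 + O(x**3)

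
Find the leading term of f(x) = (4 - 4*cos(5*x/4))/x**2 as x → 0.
25/8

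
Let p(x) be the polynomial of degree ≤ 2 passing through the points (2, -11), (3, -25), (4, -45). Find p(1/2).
-5/4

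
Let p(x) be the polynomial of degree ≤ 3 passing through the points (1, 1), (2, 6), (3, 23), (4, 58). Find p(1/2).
9/8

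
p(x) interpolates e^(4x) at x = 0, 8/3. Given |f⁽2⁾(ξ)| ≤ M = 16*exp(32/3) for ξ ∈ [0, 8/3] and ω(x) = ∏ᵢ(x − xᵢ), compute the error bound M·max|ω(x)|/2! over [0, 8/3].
128*exp(32/3)/9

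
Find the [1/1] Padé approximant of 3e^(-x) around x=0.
(3 - 3*x/2)/(x/2 + 1)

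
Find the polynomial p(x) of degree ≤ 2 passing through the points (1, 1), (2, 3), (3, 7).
x**2 - x + 1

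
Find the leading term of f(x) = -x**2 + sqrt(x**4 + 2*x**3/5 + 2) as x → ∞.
x/5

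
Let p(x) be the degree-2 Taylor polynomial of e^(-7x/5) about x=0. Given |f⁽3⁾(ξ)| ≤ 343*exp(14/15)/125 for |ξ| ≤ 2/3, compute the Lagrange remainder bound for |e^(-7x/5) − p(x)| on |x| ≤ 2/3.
1372*exp(14/15)/10125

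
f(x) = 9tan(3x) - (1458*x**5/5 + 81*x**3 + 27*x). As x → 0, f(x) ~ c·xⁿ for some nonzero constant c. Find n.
7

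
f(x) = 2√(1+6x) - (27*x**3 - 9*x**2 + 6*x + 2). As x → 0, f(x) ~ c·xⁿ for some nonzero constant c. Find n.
4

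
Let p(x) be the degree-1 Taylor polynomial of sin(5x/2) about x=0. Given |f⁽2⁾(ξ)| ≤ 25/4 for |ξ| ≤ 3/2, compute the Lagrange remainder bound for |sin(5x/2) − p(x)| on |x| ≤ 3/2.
225/32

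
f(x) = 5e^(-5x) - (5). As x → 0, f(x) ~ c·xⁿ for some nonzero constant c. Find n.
1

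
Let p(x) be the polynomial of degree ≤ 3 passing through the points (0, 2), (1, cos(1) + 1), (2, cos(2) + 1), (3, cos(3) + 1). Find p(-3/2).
-189*cos(1)/16 + 135*cos(2)/16 - 35*cos(3)/16 + 121/16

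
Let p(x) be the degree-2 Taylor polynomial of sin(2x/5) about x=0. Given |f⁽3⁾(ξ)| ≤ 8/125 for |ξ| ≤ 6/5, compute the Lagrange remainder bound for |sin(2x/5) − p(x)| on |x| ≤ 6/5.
288/15625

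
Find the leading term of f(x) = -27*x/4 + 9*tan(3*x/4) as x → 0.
81*x**3/64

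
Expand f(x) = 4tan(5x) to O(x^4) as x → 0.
20*x + 500*x**3/3 + O(x**4)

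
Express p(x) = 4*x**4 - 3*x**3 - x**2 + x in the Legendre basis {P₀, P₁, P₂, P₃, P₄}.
(7/15)P₀ + (-4/5)P₁ + (34/21)P₂ + (-6/5)P₃ + (32/35)P₄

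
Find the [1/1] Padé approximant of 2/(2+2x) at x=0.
1/(x + 1)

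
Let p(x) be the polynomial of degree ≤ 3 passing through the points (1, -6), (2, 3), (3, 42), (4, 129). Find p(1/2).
-39/8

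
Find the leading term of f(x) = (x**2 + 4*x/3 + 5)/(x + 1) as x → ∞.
x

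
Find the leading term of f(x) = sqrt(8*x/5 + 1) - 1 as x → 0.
4*x/5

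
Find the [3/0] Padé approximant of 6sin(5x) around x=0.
-125*x**3 + 30*x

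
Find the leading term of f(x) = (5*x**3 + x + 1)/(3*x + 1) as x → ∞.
5*x**2/3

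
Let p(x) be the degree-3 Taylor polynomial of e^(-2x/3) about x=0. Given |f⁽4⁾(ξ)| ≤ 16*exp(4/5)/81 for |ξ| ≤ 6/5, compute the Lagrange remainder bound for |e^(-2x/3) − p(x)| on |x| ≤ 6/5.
32*exp(4/5)/1875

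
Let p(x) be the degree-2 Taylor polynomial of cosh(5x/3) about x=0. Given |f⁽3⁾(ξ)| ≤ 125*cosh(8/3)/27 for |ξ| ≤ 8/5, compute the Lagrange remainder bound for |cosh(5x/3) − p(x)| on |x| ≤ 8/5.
256*cosh(8/3)/81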